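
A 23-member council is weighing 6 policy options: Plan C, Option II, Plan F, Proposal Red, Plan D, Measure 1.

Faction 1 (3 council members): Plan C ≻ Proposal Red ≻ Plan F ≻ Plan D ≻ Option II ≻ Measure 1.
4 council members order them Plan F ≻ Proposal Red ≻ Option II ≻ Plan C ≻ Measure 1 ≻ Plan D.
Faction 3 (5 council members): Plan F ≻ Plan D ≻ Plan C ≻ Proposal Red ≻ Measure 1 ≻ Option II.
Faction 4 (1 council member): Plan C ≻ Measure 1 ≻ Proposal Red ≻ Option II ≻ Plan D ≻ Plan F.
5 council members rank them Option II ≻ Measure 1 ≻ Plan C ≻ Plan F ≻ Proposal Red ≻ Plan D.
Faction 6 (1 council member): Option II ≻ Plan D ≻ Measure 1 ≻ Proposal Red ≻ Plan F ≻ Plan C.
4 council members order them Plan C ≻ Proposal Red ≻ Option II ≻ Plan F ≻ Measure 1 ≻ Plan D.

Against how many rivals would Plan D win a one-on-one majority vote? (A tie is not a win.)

0

Plan D against each rival (23 council members):
Plan D vs Plan C: 6 to 17, Plan C.
Plan D–Option II: Option II 15–8.
Plan D vs Plan F: Plan D preferred on 1+1 = 2 ballots; Plan F wins 21–2.
Plan D vs Proposal Red: Proposal Red, 17–6.
Plan D vs Measure 1: 9 to 14, Measure 1.
Plan D beats no one; loses to Plan C, Option II, Plan F, Proposal Red, Measure 1 — 0 pairwise wins.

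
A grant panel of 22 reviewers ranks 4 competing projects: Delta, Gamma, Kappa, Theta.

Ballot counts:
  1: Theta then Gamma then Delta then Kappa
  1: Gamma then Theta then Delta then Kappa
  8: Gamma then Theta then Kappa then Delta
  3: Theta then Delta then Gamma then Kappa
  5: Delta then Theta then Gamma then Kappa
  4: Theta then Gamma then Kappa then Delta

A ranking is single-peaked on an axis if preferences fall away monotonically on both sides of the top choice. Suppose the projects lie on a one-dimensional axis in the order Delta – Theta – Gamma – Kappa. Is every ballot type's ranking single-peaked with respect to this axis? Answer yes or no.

yes

Axis positions: Delta=1, Theta=2, Gamma=3, Kappa=4.
Ballot type 1 (peak Theta at position 2): ranking walks positions 2-3-1-4, expanding outward from the peak — single-peaked.
Ballot type 2 (peak Gamma at position 3): ranking walks positions 3-2-1-4, expanding outward from the peak — single-peaked.
Ballot type 3 (peak Gamma at position 3): ranking walks positions 3-2-4-1, expanding outward from the peak — single-peaked.
Ballot type 4 (peak Theta at position 2): ranking walks positions 2-1-3-4, expanding outward from the peak — single-peaked.
Ballot type 5 (peak Delta at position 1): ranking walks positions 1-2-3-4, expanding outward from the peak — single-peaked.
Ballot type 6 (peak Theta at position 2): ranking walks positions 2-3-4-1, expanding outward from the peak — single-peaked.
Every ranking is single-peaked on this axis.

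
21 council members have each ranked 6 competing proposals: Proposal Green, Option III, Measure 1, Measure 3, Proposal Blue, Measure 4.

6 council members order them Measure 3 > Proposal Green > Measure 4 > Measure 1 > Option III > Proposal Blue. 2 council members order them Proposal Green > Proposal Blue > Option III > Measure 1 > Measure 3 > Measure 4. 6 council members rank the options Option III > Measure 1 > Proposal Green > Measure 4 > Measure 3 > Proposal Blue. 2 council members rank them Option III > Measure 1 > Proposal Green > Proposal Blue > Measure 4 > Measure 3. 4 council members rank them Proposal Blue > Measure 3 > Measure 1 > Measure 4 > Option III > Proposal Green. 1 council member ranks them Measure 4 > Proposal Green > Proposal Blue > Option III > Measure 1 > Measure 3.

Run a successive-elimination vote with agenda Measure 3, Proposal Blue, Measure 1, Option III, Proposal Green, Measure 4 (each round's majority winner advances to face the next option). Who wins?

Round 1: Measure 3 vs Proposal Blue — 12–9, Measure 3 advances.
Round 2: Measure 3 vs Measure 1 — 10–11, Measure 1 advances.
Round 3: Measure 1 vs Option III — 10–11, Option III advances.
Round 4: Option III vs Proposal Green — 12–9, Option III advances.
Round 5: Option III vs Measure 4 — 10–11, Measure 4 advances.
Measure 4 survives the agenda.

Measure 4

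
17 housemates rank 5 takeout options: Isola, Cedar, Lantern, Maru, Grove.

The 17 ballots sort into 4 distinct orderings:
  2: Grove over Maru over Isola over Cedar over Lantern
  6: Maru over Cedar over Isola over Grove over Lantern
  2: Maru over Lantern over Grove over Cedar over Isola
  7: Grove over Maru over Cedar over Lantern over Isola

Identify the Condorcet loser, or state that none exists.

Pairwise majorities:
Isola vs Cedar: Cedar wins 15–2.
Isola–Lantern: Lantern 9–8.
Isola vs Maru: 0 for Isola, 17 for Maru — Maru by 17–0.
Isola vs Grove: Grove wins 11–6.
Cedar vs Lantern: Cedar is ranked higher on 2+6+7 = 15 ballots, Lantern on 2. Cedar wins 15–2.
Cedar vs Maru: Cedar preferred on 0 ballots; Maru wins 17–0.
Cedar vs Grove: Grove, 11–6.
Lantern vs Maru: Maru wins 17–0.
Lantern vs Grove: Lantern preferred on 2 ballots; Grove wins 15–2.
Maru–Grove: Grove 9–8.
Only Isola has no wins; Isola is the Condorcet loser.

Isola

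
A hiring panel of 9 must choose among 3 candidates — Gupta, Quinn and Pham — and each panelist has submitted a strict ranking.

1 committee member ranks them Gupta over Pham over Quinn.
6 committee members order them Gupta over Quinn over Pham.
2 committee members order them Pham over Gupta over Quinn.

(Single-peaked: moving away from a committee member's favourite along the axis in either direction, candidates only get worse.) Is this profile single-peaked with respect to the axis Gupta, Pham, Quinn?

Axis positions: Gupta=1, Pham=2, Quinn=3.
Bloc 1 (peak Gupta at position 1): ranking walks positions 1-2-3, expanding outward from the peak — single-peaked.
Bloc 2: ranking walks positions 1-3-2; Quinn is ranked above Pham even though Pham lies between Quinn and the peak Gupta on the axis — preferences dip and rise again. Not single-peaked.
Bloc 3 (peak Pham at position 2): ranking walks positions 2-1-3, expanding outward from the peak — single-peaked.
Bloc 2 violates single-peakedness, so the profile is not single-peaked on this axis.

no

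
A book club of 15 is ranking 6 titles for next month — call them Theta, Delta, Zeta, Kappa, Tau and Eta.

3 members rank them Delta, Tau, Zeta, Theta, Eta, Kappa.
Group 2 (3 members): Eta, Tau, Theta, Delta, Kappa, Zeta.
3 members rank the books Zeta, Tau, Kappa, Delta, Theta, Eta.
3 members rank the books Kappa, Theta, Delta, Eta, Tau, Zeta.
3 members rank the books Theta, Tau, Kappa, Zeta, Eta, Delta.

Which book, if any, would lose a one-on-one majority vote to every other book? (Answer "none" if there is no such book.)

Pairwise majorities:
Theta vs Delta: Theta is ranked higher on 3+3+3 = 9 ballots, Delta on 6. Theta wins 9–6.
Theta vs Zeta: Theta, 9–6.
Theta vs Kappa: Theta wins 9–6.
Theta vs Tau: Tau, 9–6.
Theta vs Eta: Theta preferred on 3+3+3+3 = 12 ballots; Theta wins 12–3.
Delta vs Zeta: 9 to 6, Delta.
Delta vs Kappa: 3+3 = 6 for Delta, 9 for Kappa — Kappa by 9–6.
Delta vs Tau: 6 to 9, Tau.
Delta vs Eta: Delta is ranked higher on 3+3+3 = 9 ballots, Eta on 6. Delta wins 9–6.
Zeta vs Kappa: 6 to 9, Kappa.
Zeta vs Tau: 3 to 12, Tau.
Zeta vs Eta: Zeta preferred on 3+3+3 = 9 ballots; Zeta wins 9–6.
Kappa–Tau: Tau 12–3.
Kappa vs Eta: Kappa is ranked higher on 3+3+3 = 9 ballots, Eta on 6. Kappa wins 9–6.
Tau vs Eta: Tau preferred on 3+3+3 = 9 ballots; Tau wins 9–6.
Eta is beaten in every head-to-head and is the Condorcet loser.

Eta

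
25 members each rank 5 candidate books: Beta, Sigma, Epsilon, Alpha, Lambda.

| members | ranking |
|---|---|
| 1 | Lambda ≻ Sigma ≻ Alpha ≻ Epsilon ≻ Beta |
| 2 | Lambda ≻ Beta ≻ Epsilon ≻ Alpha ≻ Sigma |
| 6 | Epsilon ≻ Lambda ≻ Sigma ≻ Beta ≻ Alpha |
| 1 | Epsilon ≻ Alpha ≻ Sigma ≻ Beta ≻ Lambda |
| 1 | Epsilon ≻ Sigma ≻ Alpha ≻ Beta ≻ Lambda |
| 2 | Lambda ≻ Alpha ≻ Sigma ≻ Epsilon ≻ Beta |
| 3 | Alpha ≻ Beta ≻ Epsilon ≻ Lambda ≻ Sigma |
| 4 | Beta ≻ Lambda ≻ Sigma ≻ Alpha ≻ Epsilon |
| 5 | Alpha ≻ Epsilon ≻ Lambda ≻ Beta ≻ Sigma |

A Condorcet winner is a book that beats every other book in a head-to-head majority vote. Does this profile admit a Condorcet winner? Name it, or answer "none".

none

Pairwise majorities:
Beta vs Sigma: Beta is ranked higher on 2+3+4+5 = 14 ballots, Sigma on 11. Beta wins 14–11.
Beta vs Epsilon: Beta preferred on 2+3+4 = 9 ballots; Epsilon wins 16–9.
Beta vs Alpha: 12 to 13, Alpha.
Beta vs Lambda: 1+1+3+4 = 9 for Beta, 16 for Lambda — Lambda by 16–9.
Sigma vs Epsilon: 1+2+4 = 7 for Sigma, 18 for Epsilon — Epsilon by 18–7.
Sigma vs Alpha: Sigma is ranked higher on 1+6+1+4 = 12 ballots, Alpha on 13. Alpha wins 13–12.
Sigma vs Lambda: Sigma is ranked higher on 1+1 = 2 ballots, Lambda on 23. Lambda wins 23–2.
Epsilon vs Alpha: 10 to 15, Alpha.
Epsilon vs Lambda: Epsilon preferred on 6+1+1+3+5 = 16 ballots; Epsilon wins 16–9.
Alpha vs Lambda: Alpha preferred on 1+1+3+5 = 10 ballots; Lambda wins 15–10.
Every book loses at least once (Beta loses to Epsilon; Sigma loses to Beta; Epsilon loses to Alpha; Alpha loses to Lambda; Lambda loses to Epsilon). The majority relation contains the cycle Epsilon → Lambda → Alpha → Epsilon, so there is no Condorcet winner.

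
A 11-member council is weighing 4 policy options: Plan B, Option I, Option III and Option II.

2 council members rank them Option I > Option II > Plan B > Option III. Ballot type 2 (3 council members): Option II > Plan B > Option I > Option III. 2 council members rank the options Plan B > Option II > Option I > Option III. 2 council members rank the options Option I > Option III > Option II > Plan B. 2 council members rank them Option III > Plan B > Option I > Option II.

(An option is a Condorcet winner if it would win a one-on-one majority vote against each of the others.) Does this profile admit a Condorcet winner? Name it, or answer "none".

Pairwise majorities:
Plan B vs Option I: 3+2+2 = 7 for Plan B, 4 for Option I — Plan B by 7–4.
Plan B vs Option III: Plan B is ranked higher on 2+3+2 = 7 ballots, Option III on 4. Plan B wins 7–4.
Plan B vs Option II: 4 to 7, Option II.
Option I vs Option III: 9 to 2, Option I.
Option I vs Option II: 6 to 5, Option I.
Option III vs Option II: 4 to 7, Option II.
Every option loses at least once (Plan B loses to Option II; Option I loses to Plan B; Option III loses to Plan B; Option II loses to Option I). The majority relation contains the cycle Plan B > Option I > Option II > Plan B, so there is no Condorcet winner.

none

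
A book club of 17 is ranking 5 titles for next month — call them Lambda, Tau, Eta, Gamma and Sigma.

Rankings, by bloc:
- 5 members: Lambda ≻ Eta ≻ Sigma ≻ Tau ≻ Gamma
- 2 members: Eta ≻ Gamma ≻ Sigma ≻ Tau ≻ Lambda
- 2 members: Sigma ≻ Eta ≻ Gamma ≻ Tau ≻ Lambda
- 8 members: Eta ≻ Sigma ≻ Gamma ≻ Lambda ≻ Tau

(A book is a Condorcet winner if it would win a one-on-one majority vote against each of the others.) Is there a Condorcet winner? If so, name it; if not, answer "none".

Pairwise majorities:
Lambda vs Tau: Lambda is ranked higher on 5+8 = 13 ballots, Tau on 4. Lambda wins 13–4.
Lambda vs Eta: Lambda is ranked higher on 5 ballots, Eta on 12. Eta wins 12–5.
Lambda vs Gamma: Lambda preferred on 5 ballots; Gamma wins 12–5.
Lambda vs Sigma: 5 to 12, Sigma.
Tau vs Eta: Tau preferred on 0 ballots; Eta wins 17–0.
Tau vs Gamma: 5 to 12, Gamma.
Tau vs Sigma: Tau is ranked higher on 0 ballots, Sigma on 17. Sigma wins 17–0.
Eta vs Gamma: 5+2+2+8 = 17 for Eta, 0 for Gamma — Eta by 17–0.
Eta vs Sigma: 15 to 2, Eta.
Gamma vs Sigma: 2 for Gamma, 15 for Sigma — Sigma by 15–2.
Eta beats each of Lambda, Tau, Gamma, Sigma — Eta is the Condorcet winner.

Eta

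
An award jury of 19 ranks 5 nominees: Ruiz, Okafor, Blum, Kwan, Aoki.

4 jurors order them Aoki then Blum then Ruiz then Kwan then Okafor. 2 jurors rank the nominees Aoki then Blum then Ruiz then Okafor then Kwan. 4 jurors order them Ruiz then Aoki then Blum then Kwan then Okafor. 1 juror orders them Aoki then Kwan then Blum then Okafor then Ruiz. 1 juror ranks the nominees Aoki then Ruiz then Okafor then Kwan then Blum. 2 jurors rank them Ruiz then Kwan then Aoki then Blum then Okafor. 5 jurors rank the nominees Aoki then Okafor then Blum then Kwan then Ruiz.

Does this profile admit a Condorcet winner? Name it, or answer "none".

Head-to-head results (19 jurors):
Ruiz vs Okafor: Ruiz wins 13–6.
Ruiz vs Blum: Blum wins 12–7.
Ruiz–Kwan: Ruiz 13–6.
Ruiz vs Aoki: Aoki wins 13–6.
Okafor vs Blum: Blum wins 13–6.
Okafor vs Kwan: Kwan, 11–8.
Okafor vs Aoki: Aoki, 19–0.
Blum vs Kwan: Blum, 15–4.
Blum vs Aoki: Aoki wins 19–0.
Kwan vs Aoki: Aoki wins 17–2.
Aoki wins every pairwise contest, so Aoki is the Condorcet winner.

Aoki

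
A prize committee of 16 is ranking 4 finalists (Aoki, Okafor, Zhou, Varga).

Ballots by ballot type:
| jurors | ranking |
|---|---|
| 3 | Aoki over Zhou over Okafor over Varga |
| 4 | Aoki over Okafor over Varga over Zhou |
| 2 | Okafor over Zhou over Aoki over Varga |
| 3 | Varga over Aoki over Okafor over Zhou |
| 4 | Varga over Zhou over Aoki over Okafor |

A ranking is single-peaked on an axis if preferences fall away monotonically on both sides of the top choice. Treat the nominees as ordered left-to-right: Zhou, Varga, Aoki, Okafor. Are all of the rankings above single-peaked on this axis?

Axis positions: Zhou=1, Varga=2, Aoki=3, Okafor=4.
Ballot type 1: ranking walks positions 3-1-4-2; Zhou is ranked above Varga even though Varga lies between Zhou and the peak Aoki on the axis — preferences dip and rise again. Not single-peaked.
Ballot type 2 (peak Aoki at position 3): ranking walks positions 3-4-2-1, expanding outward from the peak — single-peaked.
Ballot type 3: ranking walks positions 4-1-3-2; Zhou is ranked above Aoki even though Aoki lies between Zhou and the peak Okafor on the axis — preferences dip and rise again. Not single-peaked.
Ballot type 4 (peak Varga at position 2): ranking walks positions 2-3-4-1, expanding outward from the peak — single-peaked.
Ballot type 5 (peak Varga at position 2): ranking walks positions 2-1-3-4, expanding outward from the peak — single-peaked.
Ballot type 1 violates single-peakedness, so the profile is not single-peaked on this axis.

no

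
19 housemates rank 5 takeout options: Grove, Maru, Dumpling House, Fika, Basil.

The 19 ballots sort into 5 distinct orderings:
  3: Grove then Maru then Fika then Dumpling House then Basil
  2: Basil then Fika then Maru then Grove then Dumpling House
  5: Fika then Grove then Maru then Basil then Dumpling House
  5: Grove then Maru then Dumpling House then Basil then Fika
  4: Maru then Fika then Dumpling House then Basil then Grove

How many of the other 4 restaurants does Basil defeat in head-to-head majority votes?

0

Basil against each rival (19 friends):
Basil vs Grove: Basil preferred on 2+4 = 6 ballots; Grove wins 13–6.
Basil–Maru: Maru 17–2.
Basil–Dumpling House: Dumpling House 12–7.
Basil vs Fika: Fika wins 12–7.
Basil beats no one; loses to Grove, Maru, Dumpling House, Fika — 0 pairwise wins.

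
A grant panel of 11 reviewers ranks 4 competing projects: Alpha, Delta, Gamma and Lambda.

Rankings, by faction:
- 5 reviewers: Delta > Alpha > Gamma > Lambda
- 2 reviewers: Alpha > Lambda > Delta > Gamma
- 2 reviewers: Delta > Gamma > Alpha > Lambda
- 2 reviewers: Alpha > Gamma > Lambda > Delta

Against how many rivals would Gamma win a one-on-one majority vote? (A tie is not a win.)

1

Gamma against each rival (11 reviewers):
Gamma vs Alpha: Gamma is ranked higher on 2 ballots, Alpha on 9. Alpha wins 9–2.
Gamma vs Delta: 2 for Gamma, 9 for Delta — Delta by 9–2.
Gamma vs Lambda: Gamma is ranked higher on 5+2+2 = 9 ballots, Lambda on 2. Gamma wins 9–2.
Gamma beats Lambda; loses to Alpha, Delta — 1 pairwise win.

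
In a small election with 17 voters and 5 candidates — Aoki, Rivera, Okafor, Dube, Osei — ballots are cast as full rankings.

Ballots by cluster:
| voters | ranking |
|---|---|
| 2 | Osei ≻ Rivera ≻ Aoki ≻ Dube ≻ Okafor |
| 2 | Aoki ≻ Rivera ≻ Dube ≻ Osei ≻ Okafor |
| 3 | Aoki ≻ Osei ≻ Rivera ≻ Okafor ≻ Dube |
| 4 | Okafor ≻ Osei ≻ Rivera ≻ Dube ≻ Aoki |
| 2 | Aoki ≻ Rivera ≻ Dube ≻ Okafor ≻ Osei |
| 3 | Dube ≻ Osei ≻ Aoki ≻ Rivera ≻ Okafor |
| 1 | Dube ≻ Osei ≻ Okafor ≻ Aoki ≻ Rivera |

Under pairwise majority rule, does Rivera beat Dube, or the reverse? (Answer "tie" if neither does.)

Ballots ranking Rivera above Dube: 2 + 2 + 3 + 4 + 2 = 13.
Ballots ranking Dube above Rivera: 17 − 13 = 4.
Rivera wins the head-to-head 13–4.

Rivera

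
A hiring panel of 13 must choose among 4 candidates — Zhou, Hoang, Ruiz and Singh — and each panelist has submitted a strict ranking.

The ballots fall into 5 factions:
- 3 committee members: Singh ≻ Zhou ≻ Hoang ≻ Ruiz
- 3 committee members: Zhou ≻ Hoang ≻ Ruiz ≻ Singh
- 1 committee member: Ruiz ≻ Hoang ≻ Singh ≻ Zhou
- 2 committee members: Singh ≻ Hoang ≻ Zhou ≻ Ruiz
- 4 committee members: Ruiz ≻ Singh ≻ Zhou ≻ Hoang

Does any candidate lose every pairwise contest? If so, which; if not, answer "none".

none

Head-to-head results (13 committee members):
Zhou vs Hoang: Zhou wins 10–3.
Zhou vs Ruiz: Zhou is ranked higher on 3+3+2 = 8 ballots, Ruiz on 5. Zhou wins 8–5.
Zhou vs Singh: Singh, 10–3.
Hoang–Ruiz: Hoang 8–5.
Hoang–Singh: Singh 9–4.
Ruiz vs Singh: Ruiz preferred on 3+1+4 = 8 ballots; Ruiz wins 8–5.
Every candidate wins at least one matchup (Zhou beats Hoang; Hoang beats Ruiz; Ruiz beats Singh; Singh beats Zhou), so there is no Condorcet loser.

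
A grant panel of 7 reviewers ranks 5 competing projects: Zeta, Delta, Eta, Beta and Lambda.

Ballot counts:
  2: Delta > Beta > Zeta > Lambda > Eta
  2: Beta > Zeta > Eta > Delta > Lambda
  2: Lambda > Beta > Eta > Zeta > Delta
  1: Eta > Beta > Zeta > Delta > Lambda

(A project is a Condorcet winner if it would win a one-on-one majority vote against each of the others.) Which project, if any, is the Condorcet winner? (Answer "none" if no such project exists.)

Check each pair by majority over 7 ballots:
Zeta vs Delta: Zeta wins 5–2.
Zeta vs Eta: Zeta wins 4–3.
Zeta vs Beta: Zeta is ranked higher on 0 ballots, Beta on 7. Beta wins 7–0.
Zeta vs Lambda: Zeta wins 5–2.
Delta vs Eta: 2 for Delta, 5 for Eta — Eta by 5–2.
Delta–Beta: Beta 5–2.
Delta vs Lambda: Delta is ranked higher on 2+2+1 = 5 ballots, Lambda on 2. Delta wins 5–2.
Eta vs Beta: Beta, 6–1.
Eta–Lambda: Lambda 4–3.
Beta vs Lambda: 2+2+1 = 5 for Beta, 2 for Lambda — Beta by 5–2.
Only Beta has no losses; Beta is the Condorcet winner.

Beta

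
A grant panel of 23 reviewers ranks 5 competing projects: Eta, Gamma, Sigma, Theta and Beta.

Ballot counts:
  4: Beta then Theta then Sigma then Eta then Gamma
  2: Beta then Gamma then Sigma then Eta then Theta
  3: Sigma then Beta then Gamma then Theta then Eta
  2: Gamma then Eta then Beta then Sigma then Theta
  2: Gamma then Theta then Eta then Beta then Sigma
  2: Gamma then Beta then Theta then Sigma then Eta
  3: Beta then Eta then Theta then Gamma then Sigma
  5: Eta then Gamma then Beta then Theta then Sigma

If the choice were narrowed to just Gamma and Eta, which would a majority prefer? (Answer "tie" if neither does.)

Ballots ranking Gamma above Eta: 2 + 3 + 2 + 2 + 2 = 11.
Ballots ranking Eta above Gamma: 23 − 11 = 12.
Eta wins the head-to-head 12–11.

Eta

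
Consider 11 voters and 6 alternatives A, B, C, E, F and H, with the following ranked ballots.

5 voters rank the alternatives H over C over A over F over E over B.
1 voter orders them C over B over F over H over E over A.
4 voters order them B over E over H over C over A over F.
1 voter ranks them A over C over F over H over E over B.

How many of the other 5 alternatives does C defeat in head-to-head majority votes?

C against each rival (11 voters):
C–A: C 10–1.
C vs B: 5+1+1 = 7 for C, 4 for B — C by 7–4.
C vs E: 7 to 4, C.
C vs F: 5+1+4+1 = 11 for C, 0 for F — C by 11–0.
C vs H: H wins 9–2.
C beats A, B, E, F; loses to H — 4 pairwise wins.

4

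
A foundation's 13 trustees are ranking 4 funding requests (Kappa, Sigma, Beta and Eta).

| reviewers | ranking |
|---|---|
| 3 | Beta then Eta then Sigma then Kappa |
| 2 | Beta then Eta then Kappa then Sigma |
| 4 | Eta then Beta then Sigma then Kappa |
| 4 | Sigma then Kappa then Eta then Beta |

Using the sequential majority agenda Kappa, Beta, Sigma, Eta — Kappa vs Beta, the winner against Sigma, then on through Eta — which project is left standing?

Eta

Round 1: Kappa vs Beta — 4–9, Beta advances.
Round 2: Beta vs Sigma — 9–4, Beta advances.
Round 3: Beta vs Eta — 5–8, Eta advances.
Eta survives the agenda.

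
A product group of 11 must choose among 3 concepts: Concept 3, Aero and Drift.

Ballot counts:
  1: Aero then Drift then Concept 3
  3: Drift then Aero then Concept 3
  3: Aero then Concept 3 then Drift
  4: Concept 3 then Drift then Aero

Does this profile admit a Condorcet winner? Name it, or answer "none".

none

Check each pair by majority over 11 ballots:
Concept 3 vs Aero: Aero, 7–4.
Concept 3 vs Drift: Concept 3 wins 7–4.
Aero vs Drift: Drift, 7–4.
No design is unbeaten: Concept 3 loses to Aero; Aero loses to Drift; Drift loses to Concept 3. In particular Concept 3 beats Drift beats Aero beats Concept 3 is a majority cycle — no Condorcet winner exists.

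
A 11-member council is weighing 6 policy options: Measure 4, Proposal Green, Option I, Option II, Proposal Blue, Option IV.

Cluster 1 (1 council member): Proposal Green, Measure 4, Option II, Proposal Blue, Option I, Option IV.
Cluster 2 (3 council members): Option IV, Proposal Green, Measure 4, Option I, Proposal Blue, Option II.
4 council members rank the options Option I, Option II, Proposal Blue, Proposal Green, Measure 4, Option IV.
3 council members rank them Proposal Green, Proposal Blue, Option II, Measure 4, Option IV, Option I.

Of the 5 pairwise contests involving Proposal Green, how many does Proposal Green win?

Proposal Green against each rival (11 council members):
Proposal Green–Measure 4: Proposal Green 11–0.
Proposal Green vs Option I: Proposal Green preferred on 1+3+3 = 7 ballots; Proposal Green wins 7–4.
Proposal Green vs Option II: Proposal Green, 7–4.
Proposal Green vs Proposal Blue: Proposal Green preferred on 1+3+3 = 7 ballots; Proposal Green wins 7–4.
Proposal Green vs Option IV: 1+4+3 = 8 for Proposal Green, 3 for Option IV — Proposal Green by 8–3.
Proposal Green beats Measure 4, Option I, Option II, Proposal Blue, Option IV — 5 pairwise wins.

5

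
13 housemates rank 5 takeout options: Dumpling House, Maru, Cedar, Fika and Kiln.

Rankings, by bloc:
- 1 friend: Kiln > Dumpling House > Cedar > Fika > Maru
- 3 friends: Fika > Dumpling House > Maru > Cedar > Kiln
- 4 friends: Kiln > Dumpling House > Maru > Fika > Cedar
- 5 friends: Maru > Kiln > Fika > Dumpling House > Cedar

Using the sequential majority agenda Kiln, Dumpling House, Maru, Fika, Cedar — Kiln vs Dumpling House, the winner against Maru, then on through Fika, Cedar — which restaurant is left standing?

Maru

Round 1: Kiln vs Dumpling House — 10–3, Kiln advances.
Round 2: Kiln vs Maru — 5–8, Maru advances.
Round 3: Maru vs Fika — 9–4, Maru advances.
Round 4: Maru vs Cedar — 12–1, Maru advances.
The agenda winner is Maru.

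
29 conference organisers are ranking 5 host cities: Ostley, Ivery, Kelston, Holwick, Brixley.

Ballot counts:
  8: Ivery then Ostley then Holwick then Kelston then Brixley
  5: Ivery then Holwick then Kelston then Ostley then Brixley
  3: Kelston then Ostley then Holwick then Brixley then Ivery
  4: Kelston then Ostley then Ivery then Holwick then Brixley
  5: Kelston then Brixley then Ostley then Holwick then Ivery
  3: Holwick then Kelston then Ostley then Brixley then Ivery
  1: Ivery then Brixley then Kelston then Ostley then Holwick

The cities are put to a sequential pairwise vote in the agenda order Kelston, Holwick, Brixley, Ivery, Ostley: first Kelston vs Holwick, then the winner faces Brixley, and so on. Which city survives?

Round 1: Kelston vs Holwick — 13–16, Holwick advances.
Round 2: Holwick vs Brixley — 23–6, Holwick advances.
Round 3: Holwick vs Ivery — 11–18, Ivery advances.
Round 4: Ivery vs Ostley — 14–15, Ostley advances.
The agenda winner is Ostley.

Ostley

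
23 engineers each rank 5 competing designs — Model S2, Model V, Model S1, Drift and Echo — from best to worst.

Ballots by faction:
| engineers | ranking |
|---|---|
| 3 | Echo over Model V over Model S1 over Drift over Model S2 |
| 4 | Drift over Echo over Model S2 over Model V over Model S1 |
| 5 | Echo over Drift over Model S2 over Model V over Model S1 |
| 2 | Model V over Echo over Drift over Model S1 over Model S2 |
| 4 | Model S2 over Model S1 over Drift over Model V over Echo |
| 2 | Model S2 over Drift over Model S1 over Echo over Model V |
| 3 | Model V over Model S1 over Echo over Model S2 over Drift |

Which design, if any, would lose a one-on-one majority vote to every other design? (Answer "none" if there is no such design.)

Head-to-head results (23 engineers):
Model S2 vs Model V: Model S2 wins 15–8.
Model S2 vs Model S1: Model S2 is ranked higher on 4+5+4+2 = 15 ballots, Model S1 on 8. Model S2 wins 15–8.
Model S2 vs Drift: Drift wins 14–9.
Model S2 vs Echo: Echo wins 17–6.
Model V vs Model S1: 17 to 6, Model V.
Model V vs Drift: Drift wins 15–8.
Model V vs Echo: Echo wins 14–9.
Model S1 vs Drift: Drift, 13–10.
Model S1 vs Echo: Echo wins 14–9.
Drift vs Echo: Echo wins 13–10.
Only Model S1 has no wins; Model S1 is the Condorcet loser.

Model S1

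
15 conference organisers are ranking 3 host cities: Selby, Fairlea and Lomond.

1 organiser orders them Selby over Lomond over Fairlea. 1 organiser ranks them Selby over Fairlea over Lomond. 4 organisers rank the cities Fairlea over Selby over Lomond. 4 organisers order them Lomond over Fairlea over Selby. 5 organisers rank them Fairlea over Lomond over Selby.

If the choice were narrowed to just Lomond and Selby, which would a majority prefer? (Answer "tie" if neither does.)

Lomond

Ballots ranking Lomond above Selby: 4 + 5 = 9.
Ballots ranking Selby above Lomond: 15 − 9 = 6.
Lomond wins the head-to-head 9–6.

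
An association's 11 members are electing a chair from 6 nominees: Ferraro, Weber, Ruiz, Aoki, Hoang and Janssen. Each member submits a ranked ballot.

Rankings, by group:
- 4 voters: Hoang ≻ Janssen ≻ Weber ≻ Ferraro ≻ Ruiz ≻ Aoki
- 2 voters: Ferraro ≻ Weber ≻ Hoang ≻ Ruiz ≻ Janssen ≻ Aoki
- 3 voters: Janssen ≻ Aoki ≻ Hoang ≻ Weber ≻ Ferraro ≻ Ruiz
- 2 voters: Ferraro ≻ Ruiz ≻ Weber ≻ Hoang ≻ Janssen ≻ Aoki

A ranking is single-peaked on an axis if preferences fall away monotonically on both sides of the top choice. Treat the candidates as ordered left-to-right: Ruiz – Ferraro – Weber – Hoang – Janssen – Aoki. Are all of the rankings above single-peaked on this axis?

Axis positions: Ruiz=1, Ferraro=2, Weber=3, Hoang=4, Janssen=5, Aoki=6.
Group 1 (peak Hoang at position 4): ranking walks positions 4-5-3-2-1-6, expanding outward from the peak — single-peaked.
Group 2 (peak Ferraro at position 2): ranking walks positions 2-3-4-1-5-6, expanding outward from the peak — single-peaked.
Group 3 (peak Janssen at position 5): ranking walks positions 5-6-4-3-2-1, expanding outward from the peak — single-peaked.
Group 4 (peak Ferraro at position 2): ranking walks positions 2-1-3-4-5-6, expanding outward from the peak — single-peaked.
Every ranking is single-peaked on this axis.

yes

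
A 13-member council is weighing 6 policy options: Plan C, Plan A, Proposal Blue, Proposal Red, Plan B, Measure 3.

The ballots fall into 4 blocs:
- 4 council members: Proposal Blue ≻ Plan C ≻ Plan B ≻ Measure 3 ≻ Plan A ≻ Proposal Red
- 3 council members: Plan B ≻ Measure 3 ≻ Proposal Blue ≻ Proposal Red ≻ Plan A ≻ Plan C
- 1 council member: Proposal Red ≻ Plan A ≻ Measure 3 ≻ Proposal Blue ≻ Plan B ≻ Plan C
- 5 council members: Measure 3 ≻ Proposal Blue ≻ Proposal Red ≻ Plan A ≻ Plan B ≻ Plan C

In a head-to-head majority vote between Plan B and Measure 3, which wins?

Ballots ranking Plan B above Measure 3: 4 + 3 = 7.
Ballots ranking Measure 3 above Plan B: 13 − 7 = 6.
Plan B wins the head-to-head 7–6.

Plan B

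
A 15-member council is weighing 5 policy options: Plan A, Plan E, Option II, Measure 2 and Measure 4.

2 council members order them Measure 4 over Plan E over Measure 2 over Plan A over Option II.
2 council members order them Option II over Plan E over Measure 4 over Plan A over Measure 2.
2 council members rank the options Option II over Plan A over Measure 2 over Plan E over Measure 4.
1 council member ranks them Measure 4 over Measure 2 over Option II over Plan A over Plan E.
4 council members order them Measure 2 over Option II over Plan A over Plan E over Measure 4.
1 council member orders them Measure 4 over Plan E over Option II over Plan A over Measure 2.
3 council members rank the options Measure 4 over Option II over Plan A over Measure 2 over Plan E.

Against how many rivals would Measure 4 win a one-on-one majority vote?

Measure 4 against each rival (15 council members):
Measure 4–Plan A: Measure 4 9–6.
Measure 4 vs Plan E: 2+1+1+3 = 7 for Measure 4, 8 for Plan E — Plan E by 8–7.
Measure 4 vs Option II: 2+1+1+3 = 7 for Measure 4, 8 for Option II — Option II by 8–7.
Measure 4 vs Measure 2: 9 to 6, Measure 4.
Measure 4 beats Plan A, Measure 2; loses to Plan E, Option II — 2 pairwise wins.

2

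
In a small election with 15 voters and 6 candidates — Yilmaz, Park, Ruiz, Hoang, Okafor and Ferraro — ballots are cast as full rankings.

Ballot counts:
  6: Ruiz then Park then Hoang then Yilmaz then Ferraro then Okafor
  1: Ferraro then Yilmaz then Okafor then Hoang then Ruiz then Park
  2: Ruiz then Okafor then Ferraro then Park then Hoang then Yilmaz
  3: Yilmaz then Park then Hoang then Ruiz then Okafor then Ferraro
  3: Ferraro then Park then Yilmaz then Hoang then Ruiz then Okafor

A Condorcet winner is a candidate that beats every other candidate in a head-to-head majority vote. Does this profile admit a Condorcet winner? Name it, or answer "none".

Ruiz

Check each pair by majority over 15 ballots:
Yilmaz vs Park: Yilmaz is ranked higher on 1+3 = 4 ballots, Park on 11. Park wins 11–4.
Yilmaz vs Ruiz: 1+3+3 = 7 for Yilmaz, 8 for Ruiz — Ruiz by 8–7.
Yilmaz vs Hoang: Yilmaz preferred on 1+3+3 = 7 ballots; Hoang wins 8–7.
Yilmaz vs Okafor: Yilmaz is ranked higher on 6+1+3+3 = 13 ballots, Okafor on 2. Yilmaz wins 13–2.
Yilmaz vs Ferraro: 9 to 6, Yilmaz.
Park vs Ruiz: 6 to 9, Ruiz.
Park vs Hoang: 6+2+3+3 = 14 for Park, 1 for Hoang — Park by 14–1.
Park vs Okafor: 6+3+3 = 12 for Park, 3 for Okafor — Park by 12–3.
Park vs Ferraro: 6+3 = 9 for Park, 6 for Ferraro — Park by 9–6.
Ruiz vs Hoang: Ruiz preferred on 6+2 = 8 ballots; Ruiz wins 8–7.
Ruiz vs Okafor: Ruiz preferred on 6+2+3+3 = 14 ballots; Ruiz wins 14–1.
Ruiz vs Ferraro: Ruiz preferred on 6+2+3 = 11 ballots; Ruiz wins 11–4.
Hoang vs Okafor: 12 to 3, Hoang.
Hoang vs Ferraro: Hoang is ranked higher on 6+3 = 9 ballots, Ferraro on 6. Hoang wins 9–6.
Okafor vs Ferraro: Okafor is ranked higher on 2+3 = 5 ballots, Ferraro on 10. Ferraro wins 10–5.
Ruiz defeats every rival head-to-head and is the Condorcet winner.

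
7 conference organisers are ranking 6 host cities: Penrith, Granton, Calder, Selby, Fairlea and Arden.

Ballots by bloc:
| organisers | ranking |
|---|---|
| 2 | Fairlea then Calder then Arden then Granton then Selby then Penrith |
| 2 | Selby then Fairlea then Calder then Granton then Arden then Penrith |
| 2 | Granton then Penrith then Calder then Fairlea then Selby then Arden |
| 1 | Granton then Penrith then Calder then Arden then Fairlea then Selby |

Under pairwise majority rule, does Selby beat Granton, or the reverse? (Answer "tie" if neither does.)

Ballots ranking Selby above Granton: 2.
Ballots ranking Granton above Selby: 7 − 2 = 5.
Granton wins the head-to-head 5–2.

Granton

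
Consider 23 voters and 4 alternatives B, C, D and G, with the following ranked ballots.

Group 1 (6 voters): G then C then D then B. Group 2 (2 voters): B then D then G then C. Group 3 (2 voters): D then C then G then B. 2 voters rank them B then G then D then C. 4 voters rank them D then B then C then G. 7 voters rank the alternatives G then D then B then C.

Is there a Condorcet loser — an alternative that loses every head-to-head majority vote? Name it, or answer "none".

C

Pairwise majorities:
B vs C: 2+2+4+7 = 15 for B, 8 for C — B by 15–8.
B vs D: D wins 19–4.
B vs G: G wins 15–8.
C–D: D 17–6.
C vs G: 2+4 = 6 for C, 17 for G — G by 17–6.
D vs G: D preferred on 2+2+4 = 8 ballots; G wins 15–8.
Only C has no wins; C is the Condorcet loser.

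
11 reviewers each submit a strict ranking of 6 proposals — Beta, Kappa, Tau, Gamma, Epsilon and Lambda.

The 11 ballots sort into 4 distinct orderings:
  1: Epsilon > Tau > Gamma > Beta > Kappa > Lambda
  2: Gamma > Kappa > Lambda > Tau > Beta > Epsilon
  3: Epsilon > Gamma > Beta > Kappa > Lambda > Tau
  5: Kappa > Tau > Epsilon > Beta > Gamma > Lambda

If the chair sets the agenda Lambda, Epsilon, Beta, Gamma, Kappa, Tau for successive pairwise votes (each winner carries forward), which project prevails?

Round 1: Lambda vs Epsilon — 2–9, Epsilon advances.
Round 2: Epsilon vs Beta — 9–2, Epsilon advances.
Round 3: Epsilon vs Gamma — 9–2, Epsilon advances.
Round 4: Epsilon vs Kappa — 4–7, Kappa advances.
Round 5: Kappa vs Tau — 10–1, Kappa advances.
Kappa survives the agenda.

Kappa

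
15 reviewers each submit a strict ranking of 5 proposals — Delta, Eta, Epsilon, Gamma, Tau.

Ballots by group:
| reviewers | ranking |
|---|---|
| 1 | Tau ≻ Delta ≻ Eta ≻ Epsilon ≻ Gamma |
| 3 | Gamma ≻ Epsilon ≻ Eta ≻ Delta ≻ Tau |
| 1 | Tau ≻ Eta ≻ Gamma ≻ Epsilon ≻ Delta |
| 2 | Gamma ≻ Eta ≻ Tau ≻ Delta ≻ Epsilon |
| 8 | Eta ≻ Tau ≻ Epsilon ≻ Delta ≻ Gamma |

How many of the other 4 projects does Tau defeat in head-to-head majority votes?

Tau against each rival (15 reviewers):
Tau vs Delta: Tau wins 12–3.
Tau vs Eta: Eta wins 13–2.
Tau vs Epsilon: Tau, 12–3.
Tau–Gamma: Tau 10–5.
Tau beats Delta, Epsilon, Gamma; loses to Eta — 3 pairwise wins.

3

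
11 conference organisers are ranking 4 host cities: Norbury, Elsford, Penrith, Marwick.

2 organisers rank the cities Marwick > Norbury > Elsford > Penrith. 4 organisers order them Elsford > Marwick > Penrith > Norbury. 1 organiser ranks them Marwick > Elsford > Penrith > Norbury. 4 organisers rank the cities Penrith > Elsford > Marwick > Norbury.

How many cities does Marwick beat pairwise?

Marwick against each rival (11 organisers):
Marwick–Norbury: Marwick 11–0.
Marwick vs Elsford: Marwick is ranked higher on 2+1 = 3 ballots, Elsford on 8. Elsford wins 8–3.
Marwick vs Penrith: Marwick is ranked higher on 2+4+1 = 7 ballots, Penrith on 4. Marwick wins 7–4.
Marwick beats Norbury, Penrith; loses to Elsford — 2 pairwise wins.

2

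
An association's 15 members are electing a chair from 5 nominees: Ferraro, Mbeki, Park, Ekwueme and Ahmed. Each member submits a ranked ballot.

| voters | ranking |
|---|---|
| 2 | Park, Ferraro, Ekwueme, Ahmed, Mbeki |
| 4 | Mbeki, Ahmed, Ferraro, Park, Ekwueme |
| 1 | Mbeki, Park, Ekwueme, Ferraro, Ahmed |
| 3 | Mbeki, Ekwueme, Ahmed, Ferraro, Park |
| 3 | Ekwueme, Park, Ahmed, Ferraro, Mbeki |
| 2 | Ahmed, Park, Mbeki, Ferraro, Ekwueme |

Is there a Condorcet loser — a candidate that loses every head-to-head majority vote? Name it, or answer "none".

none

Pairwise majorities:
Ferraro vs Mbeki: Mbeki, 10–5.
Ferraro–Park: Park 8–7.
Ferraro vs Ekwueme: 2+4+2 = 8 for Ferraro, 7 for Ekwueme — Ferraro by 8–7.
Ferraro vs Ahmed: Ahmed wins 12–3.
Mbeki vs Park: Mbeki is ranked higher on 4+1+3 = 8 ballots, Park on 7. Mbeki wins 8–7.
Mbeki vs Ekwueme: 10 to 5, Mbeki.
Mbeki vs Ahmed: Mbeki is ranked higher on 4+1+3 = 8 ballots, Ahmed on 7. Mbeki wins 8–7.
Park vs Ekwueme: Park wins 9–6.
Park vs Ahmed: Ahmed, 9–6.
Ekwueme vs Ahmed: Ekwueme is ranked higher on 2+1+3+3 = 9 ballots, Ahmed on 6. Ekwueme wins 9–6.
No candidate is winless: Ferraro beats Ekwueme; Mbeki beats Ferraro; Park beats Ferraro; Ekwueme beats Ahmed; Ahmed beats Ferraro. There is no Condorcet loser.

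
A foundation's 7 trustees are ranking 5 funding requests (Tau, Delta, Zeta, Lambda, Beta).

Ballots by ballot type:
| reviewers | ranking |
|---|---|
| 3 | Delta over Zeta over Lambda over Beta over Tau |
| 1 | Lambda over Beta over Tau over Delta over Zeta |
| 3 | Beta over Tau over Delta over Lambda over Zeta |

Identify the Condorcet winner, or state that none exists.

none

Head-to-head results (7 reviewers):
Tau vs Delta: Tau, 4–3.
Tau vs Zeta: 1+3 = 4 for Tau, 3 for Zeta — Tau by 4–3.
Tau vs Lambda: 3 for Tau, 4 for Lambda — Lambda by 4–3.
Tau–Beta: Beta 7–0.
Delta–Zeta: Delta 7–0.
Delta vs Lambda: 3+3 = 6 for Delta, 1 for Lambda — Delta by 6–1.
Delta vs Beta: Beta wins 4–3.
Zeta–Lambda: Lambda 4–3.
Zeta vs Beta: 3 for Zeta, 4 for Beta — Beta by 4–3.
Lambda vs Beta: Lambda wins 4–3.
Each project drops at least one matchup (Tau loses to Lambda; Delta loses to Tau; Zeta loses to Tau; Lambda loses to Delta; Beta loses to Lambda); the cycle Tau > Delta > Lambda > Tau rules out a Condorcet winner.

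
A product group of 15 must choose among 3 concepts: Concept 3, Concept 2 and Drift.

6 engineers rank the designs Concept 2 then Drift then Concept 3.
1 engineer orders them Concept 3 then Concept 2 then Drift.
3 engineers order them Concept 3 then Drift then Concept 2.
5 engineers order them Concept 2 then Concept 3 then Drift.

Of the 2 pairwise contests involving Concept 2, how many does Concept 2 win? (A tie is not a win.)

Concept 2 against each rival (15 engineers):
Concept 2 vs Concept 3: Concept 2 preferred on 6+5 = 11 ballots; Concept 2 wins 11–4.
Concept 2 vs Drift: Concept 2 wins 12–3.
Concept 2 beats Concept 3, Drift — 2 pairwise wins.

2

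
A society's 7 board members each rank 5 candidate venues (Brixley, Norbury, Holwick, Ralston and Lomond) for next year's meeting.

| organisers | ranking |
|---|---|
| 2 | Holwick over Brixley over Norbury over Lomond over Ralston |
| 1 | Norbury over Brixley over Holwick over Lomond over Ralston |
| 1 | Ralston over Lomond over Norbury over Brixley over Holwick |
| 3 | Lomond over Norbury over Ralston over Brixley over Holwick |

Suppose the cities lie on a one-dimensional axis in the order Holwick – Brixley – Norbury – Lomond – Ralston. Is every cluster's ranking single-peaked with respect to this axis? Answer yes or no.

yes

Axis positions: Holwick=1, Brixley=2, Norbury=3, Lomond=4, Ralston=5.
Cluster 1 (peak Holwick at position 1): ranking walks positions 1-2-3-4-5, expanding outward from the peak — single-peaked.
Cluster 2 (peak Norbury at position 3): ranking walks positions 3-2-1-4-5, expanding outward from the peak — single-peaked.
Cluster 3 (peak Ralston at position 5): ranking walks positions 5-4-3-2-1, expanding outward from the peak — single-peaked.
Cluster 4 (peak Lomond at position 4): ranking walks positions 4-3-5-2-1, expanding outward from the peak — single-peaked.
Every ranking is single-peaked on this axis.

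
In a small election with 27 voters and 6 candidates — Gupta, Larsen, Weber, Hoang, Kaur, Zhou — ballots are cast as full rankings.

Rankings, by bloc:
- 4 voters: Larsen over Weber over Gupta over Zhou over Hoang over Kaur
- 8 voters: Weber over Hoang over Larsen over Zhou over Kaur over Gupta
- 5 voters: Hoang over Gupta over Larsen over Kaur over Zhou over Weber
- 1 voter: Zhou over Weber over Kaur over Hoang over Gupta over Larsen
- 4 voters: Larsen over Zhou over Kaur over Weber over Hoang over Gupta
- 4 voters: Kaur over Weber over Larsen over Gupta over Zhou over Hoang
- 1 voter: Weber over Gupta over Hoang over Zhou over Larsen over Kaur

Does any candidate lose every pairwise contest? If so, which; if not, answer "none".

Head-to-head results (27 voters):
Gupta vs Larsen: Larsen wins 20–7.
Gupta vs Weber: Weber, 22–5.
Gupta vs Hoang: Hoang, 18–9.
Gupta vs Kaur: Gupta preferred on 4+5+1 = 10 ballots; Kaur wins 17–10.
Gupta vs Zhou: Gupta preferred on 4+5+4+1 = 14 ballots; Gupta wins 14–13.
Larsen vs Weber: 13 to 14, Weber.
Larsen vs Hoang: Hoang wins 15–12.
Larsen–Kaur: Larsen 22–5.
Larsen vs Zhou: Larsen preferred on 4+8+5+4+4 = 25 ballots; Larsen wins 25–2.
Weber vs Hoang: Weber wins 22–5.
Weber vs Kaur: Weber, 14–13.
Weber vs Zhou: Weber preferred on 4+8+4+1 = 17 ballots; Weber wins 17–10.
Hoang vs Kaur: Hoang is ranked higher on 4+8+5+1 = 18 ballots, Kaur on 9. Hoang wins 18–9.
Hoang–Zhou: Hoang 14–13.
Kaur vs Zhou: Kaur is ranked higher on 5+4 = 9 ballots, Zhou on 18. Zhou wins 18–9.
Every candidate wins at least one matchup (Gupta beats Zhou; Larsen beats Gupta; Weber beats Gupta; Hoang beats Gupta; Kaur beats Gupta; Zhou beats Kaur), so there is no Condorcet loser.

none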